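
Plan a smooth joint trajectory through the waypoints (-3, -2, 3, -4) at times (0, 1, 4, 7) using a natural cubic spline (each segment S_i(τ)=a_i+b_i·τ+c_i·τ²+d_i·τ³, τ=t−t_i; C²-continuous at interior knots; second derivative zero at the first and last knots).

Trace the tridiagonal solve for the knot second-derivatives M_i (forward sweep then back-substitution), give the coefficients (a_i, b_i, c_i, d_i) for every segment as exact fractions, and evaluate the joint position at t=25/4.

Δ: Δ0=1, Δ1=5/3, Δ2=-7/3
row 1: diag=8, rhs=4; c'=3/8, d'=1/2
row 2: denom=12−3·3/8=87/8; d'=(-24−3·1/2)/(87/8)=-68/29
back: M2=-68/29
back: M1=1/2−3/8·-68/29=40/29
M: M0=0, M1=40/29, M2=-68/29, M3=0
seg 0: a=-3, c=M0/2=0, d=(M1−M0)/(6·1)=20/87, b=Δ0−h0·(2M0+M1)/6=67/87
seg 1: a=-2, c=M1/2=20/29, d=(M2−M1)/(6·3)=-6/29, b=Δ1−h1·(2M1+M2)/6=127/87
seg 2: a=3, c=M2/2=-34/29, d=(M3−M2)/(6·3)=34/261, b=Δ2−h2·(2M2+M3)/6=1/87
t_q=25/4 → seg 2, τ=9/4; S=3+1/87·τ+-34/29·τ²+34/261·τ³=-1323/928

  seg 0: a=-3 b=67/87 c=0 d=20/87
  seg 1: a=-2 b=127/87 c=20/29 d=-6/29
  seg 2: a=3 b=1/87 c=-34/29 d=34/261
S(25/4) = -1323/928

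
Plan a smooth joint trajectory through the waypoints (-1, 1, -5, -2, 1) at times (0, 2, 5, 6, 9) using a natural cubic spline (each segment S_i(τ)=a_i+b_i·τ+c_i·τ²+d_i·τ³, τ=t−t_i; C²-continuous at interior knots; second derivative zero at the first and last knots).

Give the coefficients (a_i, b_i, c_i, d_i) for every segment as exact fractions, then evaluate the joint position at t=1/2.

Δ: Δ0=1, Δ1=-2, Δ2=3, Δ3=1
row 1: diag=10, rhs=-18; c'=3/10, d'=-9/5
row 2: denom=8−3·3/10=71/10; d'=(30−3·-9/5)/(71/10)=354/71
row 3: denom=8−1·10/71=558/71; d'=(-12−1·354/71)/(558/71)=-67/31
back: M3=-67/31
back: M2=354/71−10/71·-67/31=164/31
back: M1=-9/5−3/10·164/31=-105/31
M: M0=0, M1=-105/31, M2=164/31, M3=-67/31, M4=0
seg 0: a=-1, c=M0/2=0, d=(M1−M0)/(6·2)=-35/124, b=Δ0−h0·(2M0+M1)/6=66/31
seg 1: a=1, c=M1/2=-105/62, d=(M2−M1)/(6·3)=269/558, b=Δ1−h1·(2M1+M2)/6=-39/31
seg 2: a=-5, c=M2/2=82/31, d=(M3−M2)/(6·1)=-77/62, b=Δ2−h2·(2M2+M3)/6=99/62
seg 3: a=-2, c=M3/2=-67/62, d=(M4−M3)/(6·3)=67/558, b=Δ3−h3·(2M3+M4)/6=98/31
t_q=1/2 → seg 0, τ=1/2; S=-1+66/31·τ+0·τ²+-35/124·τ³=29/992

  seg 0: a=-1 b=66/31 c=0 d=-35/124
  seg 1: a=1 b=-39/31 c=-105/62 d=269/558
  seg 2: a=-5 b=99/62 c=82/31 d=-77/62
  seg 3: a=-2 b=98/31 c=-67/62 d=67/558
S(1/2) = 29/992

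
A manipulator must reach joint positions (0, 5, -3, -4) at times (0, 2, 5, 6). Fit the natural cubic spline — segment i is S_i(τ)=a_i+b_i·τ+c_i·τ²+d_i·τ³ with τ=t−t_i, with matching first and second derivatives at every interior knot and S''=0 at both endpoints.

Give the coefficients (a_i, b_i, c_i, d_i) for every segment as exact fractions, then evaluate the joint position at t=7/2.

Δ: Δ0=5/2, Δ1=-8/3, Δ2=-1
row 1: diag=10, rhs=-31; c'=3/10, d'=-31/10
row 2: denom=8−3·3/10=71/10; d'=(10−3·-31/10)/(71/10)=193/71
back: M2=193/71
back: M1=-31/10−3/10·193/71=-278/71
M: M0=0, M1=-278/71, M2=193/71, M3=0
seg 0: a=0, c=M0/2=0, d=(M1−M0)/(6·2)=-139/426, b=Δ0−h0·(2M0+M1)/6=1621/426
seg 1: a=5, c=M1/2=-139/71, d=(M2−M1)/(6·3)=157/426, b=Δ1−h1·(2M1+M2)/6=-47/426
seg 2: a=-3, c=M2/2=193/142, d=(M3−M2)/(6·1)=-193/426, b=Δ2−h2·(2M2+M3)/6=-406/213
t_q=7/2 → seg 1, τ=3/2; S=5+-47/426·τ+-139/71·τ²+157/426·τ³=1901/1136

  seg 0: a=0 b=1621/426 c=0 d=-139/426
  seg 1: a=5 b=-47/426 c=-139/71 d=157/426
  seg 2: a=-3 b=-406/213 c=193/142 d=-193/426
S(7/2) = 1901/1136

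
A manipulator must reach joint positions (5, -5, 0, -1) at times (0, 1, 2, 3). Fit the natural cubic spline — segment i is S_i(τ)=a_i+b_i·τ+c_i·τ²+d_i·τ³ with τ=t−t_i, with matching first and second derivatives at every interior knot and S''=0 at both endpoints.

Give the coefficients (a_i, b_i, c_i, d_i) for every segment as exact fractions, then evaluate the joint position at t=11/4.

Δ: Δ0=-10, Δ1=5, Δ2=-1
row 1: diag=4, rhs=90; c'=1/4, d'=45/2
row 2: denom=4−1·1/4=15/4; d'=(-36−1·45/2)/(15/4)=-78/5
back: M2=-78/5
back: M1=45/2−1/4·-78/5=132/5
M: M0=0, M1=132/5, M2=-78/5, M3=0
seg 0: a=5, c=M0/2=0, d=(M1−M0)/(6·1)=22/5, b=Δ0−h0·(2M0+M1)/6=-72/5
seg 1: a=-5, c=M1/2=66/5, d=(M2−M1)/(6·1)=-7, b=Δ1−h1·(2M1+M2)/6=-6/5
seg 2: a=0, c=M2/2=-39/5, d=(M3−M2)/(6·1)=13/5, b=Δ2−h2·(2M2+M3)/6=21/5
t_q=11/4 → seg 2, τ=3/4; S=0+21/5·τ+-39/5·τ²+13/5·τ³=-9/64

  seg 0: a=5 b=-72/5 c=0 d=22/5
  seg 1: a=-5 b=-6/5 c=66/5 d=-7
  seg 2: a=0 b=21/5 c=-39/5 d=13/5
S(11/4) = -9/64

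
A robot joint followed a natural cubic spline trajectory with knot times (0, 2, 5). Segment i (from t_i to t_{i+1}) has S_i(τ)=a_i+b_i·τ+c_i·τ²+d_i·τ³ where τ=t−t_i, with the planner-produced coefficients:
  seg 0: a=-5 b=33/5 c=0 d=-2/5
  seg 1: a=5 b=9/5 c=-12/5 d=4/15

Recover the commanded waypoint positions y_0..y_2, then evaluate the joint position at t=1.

y_0 = S_0(0) = a_0 = -5
y_1 = S_1(0) = a_1 = 5
y_2 = S_1(3) = -4
t_q=1 is in segment 0 (τ=1); S_0(τ)=6/5

y_0=-5 y_1=5 y_2=-4
S(1) = 6/5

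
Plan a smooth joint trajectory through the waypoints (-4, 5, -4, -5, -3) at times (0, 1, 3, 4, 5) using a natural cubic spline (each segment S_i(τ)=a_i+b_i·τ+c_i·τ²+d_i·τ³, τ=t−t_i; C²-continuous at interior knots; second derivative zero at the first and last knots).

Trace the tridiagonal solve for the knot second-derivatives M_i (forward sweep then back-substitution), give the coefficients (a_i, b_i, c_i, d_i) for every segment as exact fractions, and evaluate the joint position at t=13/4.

  seg 0: a=-4 b=2861/244 c=0 d=-665/244
  seg 1: a=5 b=433/122 c=-1995/244 d=1013/488
  seg 2: a=-4 b=-259/61 c=261/61 d=-63/61
  seg 3: a=-5 b=74/61 c=72/61 d=-24/61
S(13/4) = -18779/3904

Δ: Δ0=9, Δ1=-9/2, Δ2=-1, Δ3=2
row 1: diag=6, rhs=-81; c'=1/3, d'=-27/2
row 2: denom=6−2·1/3=16/3; d'=(21−2·-27/2)/(16/3)=9
row 3: denom=4−1·3/16=61/16; d'=(18−1·9)/(61/16)=144/61
back: M3=144/61
back: M2=9−3/16·144/61=522/61
back: M1=-27/2−1/3·522/61=-1995/122
M: M0=0, M1=-1995/122, M2=522/61, M3=144/61, M4=0
seg 0: a=-4, c=M0/2=0, d=(M1−M0)/(6·1)=-665/244, b=Δ0−h0·(2M0+M1)/6=2861/244
seg 1: a=5, c=M1/2=-1995/244, d=(M2−M1)/(6·2)=1013/488, b=Δ1−h1·(2M1+M2)/6=433/122
seg 2: a=-4, c=M2/2=261/61, d=(M3−M2)/(6·1)=-63/61, b=Δ2−h2·(2M2+M3)/6=-259/61
seg 3: a=-5, c=M3/2=72/61, d=(M4−M3)/(6·1)=-24/61, b=Δ3−h3·(2M3+M4)/6=74/61
t_q=13/4 → seg 2, τ=1/4; S=-4+-259/61·τ+261/61·τ²+-63/61·τ³=-18779/3904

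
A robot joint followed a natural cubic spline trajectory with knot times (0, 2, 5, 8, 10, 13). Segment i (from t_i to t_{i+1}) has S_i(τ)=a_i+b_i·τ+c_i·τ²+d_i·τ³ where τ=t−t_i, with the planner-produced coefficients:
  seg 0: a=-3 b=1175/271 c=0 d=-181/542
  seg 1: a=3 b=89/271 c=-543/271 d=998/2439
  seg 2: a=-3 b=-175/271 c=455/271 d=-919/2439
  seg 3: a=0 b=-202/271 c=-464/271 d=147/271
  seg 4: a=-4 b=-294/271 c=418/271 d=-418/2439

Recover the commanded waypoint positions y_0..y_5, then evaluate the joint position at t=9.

y_0=-3 y_1=3 y_2=-3 y_3=0 y_4=-4 y_5=2
S(9) = -519/271

y_0 = S_0(0) = a_0 = -3
y_1 = S_1(0) = a_1 = 3
y_2 = S_2(0) = a_2 = -3
y_3 = S_3(0) = a_3 = 0
y_4 = S_4(0) = a_4 = -4
y_5 = S_4(3) = 2
t_q=9 is in segment 3 (τ=1); S_3(τ)=-519/271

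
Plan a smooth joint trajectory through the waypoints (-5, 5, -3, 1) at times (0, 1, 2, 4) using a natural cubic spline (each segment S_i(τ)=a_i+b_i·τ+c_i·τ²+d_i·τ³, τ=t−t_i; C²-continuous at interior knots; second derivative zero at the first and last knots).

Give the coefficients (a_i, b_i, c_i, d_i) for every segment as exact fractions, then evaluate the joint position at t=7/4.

  seg 0: a=-5 b=348/23 c=0 d=-118/23
  seg 1: a=5 b=-6/23 c=-354/23 d=176/23
  seg 2: a=-3 b=-186/23 c=174/23 d=-29/23
S(7/4) = -5/8

Δ: Δ0=10, Δ1=-8, Δ2=2
row 1: diag=4, rhs=-108; c'=1/4, d'=-27
row 2: denom=6−1·1/4=23/4; d'=(60−1·-27)/(23/4)=348/23
back: M2=348/23
back: M1=-27−1/4·348/23=-708/23
M: M0=0, M1=-708/23, M2=348/23, M3=0
seg 0: a=-5, c=M0/2=0, d=(M1−M0)/(6·1)=-118/23, b=Δ0−h0·(2M0+M1)/6=348/23
seg 1: a=5, c=M1/2=-354/23, d=(M2−M1)/(6·1)=176/23, b=Δ1−h1·(2M1+M2)/6=-6/23
seg 2: a=-3, c=M2/2=174/23, d=(M3−M2)/(6·2)=-29/23, b=Δ2−h2·(2M2+M3)/6=-186/23
t_q=7/4 → seg 1, τ=3/4; S=5+-6/23·τ+-354/23·τ²+176/23·τ³=-5/8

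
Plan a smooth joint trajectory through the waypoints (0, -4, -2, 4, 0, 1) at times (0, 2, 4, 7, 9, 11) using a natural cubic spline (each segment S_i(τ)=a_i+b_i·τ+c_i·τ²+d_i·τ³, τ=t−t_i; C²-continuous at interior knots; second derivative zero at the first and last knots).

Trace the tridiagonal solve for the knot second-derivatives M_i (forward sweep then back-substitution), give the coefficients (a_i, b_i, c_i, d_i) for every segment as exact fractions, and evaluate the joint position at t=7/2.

Δ: Δ0=-2, Δ1=1, Δ2=2, Δ3=-2, Δ4=1/2
row 1: diag=8, rhs=18; c'=1/4, d'=9/4
row 2: denom=10−2·1/4=19/2; d'=(6−2·9/4)/(19/2)=3/19
row 3: denom=10−3·6/19=172/19; d'=(-24−3·3/19)/(172/19)=-465/172
row 4: denom=8−2·19/86=325/43; d'=(15−2·-465/172)/(325/43)=27/10
back: M4=27/10
back: M3=-465/172−19/86·27/10=-33/10
back: M2=3/19−6/19·-33/10=6/5
back: M1=9/4−1/4·6/5=39/20
M: M0=0, M1=39/20, M2=6/5, M3=-33/10, M4=27/10, M5=0
seg 0: a=0, c=M0/2=0, d=(M1−M0)/(6·2)=13/80, b=Δ0−h0·(2M0+M1)/6=-53/20
seg 1: a=-4, c=M1/2=39/40, d=(M2−M1)/(6·2)=-1/16, b=Δ1−h1·(2M1+M2)/6=-7/10
seg 2: a=-2, c=M2/2=3/5, d=(M3−M2)/(6·3)=-1/4, b=Δ2−h2·(2M2+M3)/6=49/20
seg 3: a=4, c=M3/2=-33/20, d=(M4−M3)/(6·2)=1/2, b=Δ3−h3·(2M3+M4)/6=-7/10
seg 4: a=0, c=M4/2=27/20, d=(M5−M4)/(6·2)=-9/40, b=Δ4−h4·(2M4+M5)/6=-13/10
t_q=7/2 → seg 1, τ=3/2; S=-4+-7/10·τ+39/40·τ²+-1/16·τ³=-1963/640

  seg 0: a=0 b=-53/20 c=0 d=13/80
  seg 1: a=-4 b=-7/10 c=39/40 d=-1/16
  seg 2: a=-2 b=49/20 c=3/5 d=-1/4
  seg 3: a=4 b=-7/10 c=-33/20 d=1/2
  seg 4: a=0 b=-13/10 c=27/20 d=-9/40
S(7/2) = -1963/640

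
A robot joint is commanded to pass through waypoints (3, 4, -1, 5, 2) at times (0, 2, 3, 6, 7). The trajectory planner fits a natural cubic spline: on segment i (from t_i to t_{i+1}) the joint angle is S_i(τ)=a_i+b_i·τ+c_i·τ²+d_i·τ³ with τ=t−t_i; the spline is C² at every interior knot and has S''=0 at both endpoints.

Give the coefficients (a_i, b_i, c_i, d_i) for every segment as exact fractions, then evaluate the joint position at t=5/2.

Δ: Δ0=1/2, Δ1=-5, Δ2=2, Δ3=-3
row 1: diag=6, rhs=-33; c'=1/6, d'=-11/2
row 2: denom=8−1·1/6=47/6; d'=(42−1·-11/2)/(47/6)=285/47
row 3: denom=8−3·18/47=322/47; d'=(-30−3·285/47)/(322/47)=-2265/322
back: M3=-2265/322
back: M2=285/47−18/47·-2265/322=1410/161
back: M1=-11/2−1/6·1410/161=-2241/322
M: M0=0, M1=-2241/322, M2=1410/161, M3=-2265/322, M4=0
seg 0: a=3, c=M0/2=0, d=(M1−M0)/(6·2)=-747/1288, b=Δ0−h0·(2M0+M1)/6=454/161
seg 1: a=4, c=M1/2=-2241/644, d=(M2−M1)/(6·1)=241/92, b=Δ1−h1·(2M1+M2)/6=-1333/322
seg 2: a=-1, c=M2/2=705/161, d=(M3−M2)/(6·3)=-565/644, b=Δ2−h2·(2M2+M3)/6=-2087/644
seg 3: a=5, c=M3/2=-2265/644, d=(M4−M3)/(6·1)=755/644, b=Δ3−h3·(2M3+M4)/6=-211/322
t_q=5/2 → seg 1, τ=1/2; S=4+-1333/322·τ+-2241/644·τ²+241/92·τ³=7149/5152

  seg 0: a=3 b=454/161 c=0 d=-747/1288
  seg 1: a=4 b=-1333/322 c=-2241/644 d=241/92
  seg 2: a=-1 b=-2087/644 c=705/161 d=-565/644
  seg 3: a=5 b=-211/322 c=-2265/644 d=755/644
S(5/2) = 7149/5152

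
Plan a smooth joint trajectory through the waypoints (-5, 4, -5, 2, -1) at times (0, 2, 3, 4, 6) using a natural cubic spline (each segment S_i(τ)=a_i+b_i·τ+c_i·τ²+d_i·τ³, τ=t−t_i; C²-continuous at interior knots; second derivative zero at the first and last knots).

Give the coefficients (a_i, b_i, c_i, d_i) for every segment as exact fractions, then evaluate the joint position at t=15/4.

  seg 0: a=-5 b=356/33 c=0 d=-415/264
  seg 1: a=4 b=-533/66 c=-415/44 d=1123/132
  seg 2: a=-5 b=-17/12 c=177/11 d=-1013/132
  seg 3: a=2 b=511/66 c=-305/44 d=305/264
S(15/4) = -701/2816

Δ: Δ0=9/2, Δ1=-9, Δ2=7, Δ3=-3/2
row 1: diag=6, rhs=-81; c'=1/6, d'=-27/2
row 2: denom=4−1·1/6=23/6; d'=(96−1·-27/2)/(23/6)=657/23
row 3: denom=6−1·6/23=132/23; d'=(-51−1·657/23)/(132/23)=-305/22
back: M3=-305/22
back: M2=657/23−6/23·-305/22=354/11
back: M1=-27/2−1/6·354/11=-415/22
M: M0=0, M1=-415/22, M2=354/11, M3=-305/22, M4=0
seg 0: a=-5, c=M0/2=0, d=(M1−M0)/(6·2)=-415/264, b=Δ0−h0·(2M0+M1)/6=356/33
seg 1: a=4, c=M1/2=-415/44, d=(M2−M1)/(6·1)=1123/132, b=Δ1−h1·(2M1+M2)/6=-533/66
seg 2: a=-5, c=M2/2=177/11, d=(M3−M2)/(6·1)=-1013/132, b=Δ2−h2·(2M2+M3)/6=-17/12
seg 3: a=2, c=M3/2=-305/44, d=(M4−M3)/(6·2)=305/264, b=Δ3−h3·(2M3+M4)/6=511/66
t_q=15/4 → seg 2, τ=3/4; S=-5+-17/12·τ+177/11·τ²+-1013/132·τ³=-701/2816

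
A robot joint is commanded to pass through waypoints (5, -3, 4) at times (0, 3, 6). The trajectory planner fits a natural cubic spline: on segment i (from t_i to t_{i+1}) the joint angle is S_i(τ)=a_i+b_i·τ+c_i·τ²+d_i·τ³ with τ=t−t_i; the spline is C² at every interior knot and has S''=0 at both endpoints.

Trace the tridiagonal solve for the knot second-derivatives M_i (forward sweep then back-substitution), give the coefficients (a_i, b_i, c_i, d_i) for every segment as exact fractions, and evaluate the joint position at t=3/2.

  seg 0: a=5 b=-47/12 c=0 d=5/36
  seg 1: a=-3 b=-1/6 c=5/4 d=-5/36
S(3/2) = -13/32

Δ: Δ0=-8/3, Δ1=7/3
row 1: diag=12, rhs=30; c'=1/4, d'=5/2
back: M1=5/2
M: M0=0, M1=5/2, M2=0
seg 0: a=5, c=M0/2=0, d=(M1−M0)/(6·3)=5/36, b=Δ0−h0·(2M0+M1)/6=-47/12
seg 1: a=-3, c=M1/2=5/4, d=(M2−M1)/(6·3)=-5/36, b=Δ1−h1·(2M1+M2)/6=-1/6
t_q=3/2 → seg 0, τ=3/2; S=5+-47/12·τ+0·τ²+5/36·τ³=-13/32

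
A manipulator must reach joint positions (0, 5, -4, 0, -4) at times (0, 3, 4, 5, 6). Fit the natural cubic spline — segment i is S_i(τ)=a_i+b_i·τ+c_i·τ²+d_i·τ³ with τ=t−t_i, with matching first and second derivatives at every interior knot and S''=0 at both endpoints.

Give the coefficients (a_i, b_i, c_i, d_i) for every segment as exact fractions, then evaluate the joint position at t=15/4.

  seg 0: a=0 b=640/87 c=0 d=-55/87
  seg 1: a=5 b=-845/87 c=-165/29 d=557/87
  seg 2: a=-4 b=-164/87 c=392/29 d=-664/87
  seg 3: a=0 b=196/87 c=-272/29 d=272/87
S(15/4) = -5167/1856

Δ: Δ0=5/3, Δ1=-9, Δ2=4, Δ3=-4
row 1: diag=8, rhs=-64; c'=1/8, d'=-8
row 2: denom=4−1·1/8=31/8; d'=(78−1·-8)/(31/8)=688/31
row 3: denom=4−1·8/31=116/31; d'=(-48−1·688/31)/(116/31)=-544/29
back: M3=-544/29
back: M2=688/31−8/31·-544/29=784/29
back: M1=-8−1/8·784/29=-330/29
M: M0=0, M1=-330/29, M2=784/29, M3=-544/29, M4=0
seg 0: a=0, c=M0/2=0, d=(M1−M0)/(6·3)=-55/87, b=Δ0−h0·(2M0+M1)/6=640/87
seg 1: a=5, c=M1/2=-165/29, d=(M2−M1)/(6·1)=557/87, b=Δ1−h1·(2M1+M2)/6=-845/87
seg 2: a=-4, c=M2/2=392/29, d=(M3−M2)/(6·1)=-664/87, b=Δ2−h2·(2M2+M3)/6=-164/87
seg 3: a=0, c=M3/2=-272/29, d=(M4−M3)/(6·1)=272/87, b=Δ3−h3·(2M3+M4)/6=196/87
t_q=15/4 → seg 1, τ=3/4; S=5+-845/87·τ+-165/29·τ²+557/87·τ³=-5167/1856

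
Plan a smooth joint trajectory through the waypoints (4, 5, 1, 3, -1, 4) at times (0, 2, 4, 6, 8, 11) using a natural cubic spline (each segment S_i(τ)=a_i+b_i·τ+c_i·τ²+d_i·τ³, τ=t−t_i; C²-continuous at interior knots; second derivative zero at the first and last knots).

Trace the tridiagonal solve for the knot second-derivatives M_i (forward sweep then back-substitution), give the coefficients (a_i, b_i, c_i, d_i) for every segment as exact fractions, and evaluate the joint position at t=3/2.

Δ: Δ0=1/2, Δ1=-2, Δ2=1, Δ3=-2, Δ4=5/3
row 1: diag=8, rhs=-15; c'=1/4, d'=-15/8
row 2: denom=8−2·1/4=15/2; d'=(18−2·-15/8)/(15/2)=29/10
row 3: denom=8−2·4/15=112/15; d'=(-18−2·29/10)/(112/15)=-51/16
row 4: denom=10−2·15/56=265/28; d'=(22−2·-51/16)/(265/28)=1589/530
back: M4=1589/530
back: M3=-51/16−15/56·1589/530=-423/106
back: M2=29/10−4/15·-423/106=2101/530
back: M1=-15/8−1/4·2101/530=-1519/530
M: M0=0, M1=-1519/530, M2=2101/530, M3=-423/106, M4=1589/530, M5=0
seg 0: a=4, c=M0/2=0, d=(M1−M0)/(6·2)=-1519/6360, b=Δ0−h0·(2M0+M1)/6=1157/795
seg 1: a=5, c=M1/2=-1519/1060, d=(M2−M1)/(6·2)=181/318, b=Δ1−h1·(2M1+M2)/6=-2243/1590
seg 2: a=1, c=M2/2=2101/1060, d=(M3−M2)/(6·2)=-527/795, b=Δ2−h2·(2M2+M3)/6=-497/1590
seg 3: a=3, c=M3/2=-423/212, d=(M4−M3)/(6·2)=463/795, b=Δ3−h3·(2M3+M4)/6=-539/1590
seg 4: a=-1, c=M4/2=1589/1060, d=(M5−M4)/(6·3)=-1589/9540, b=Δ4−h4·(2M4+M5)/6=-2117/1590
t_q=3/2 → seg 0, τ=3/2; S=4+1157/795·τ+0·τ²+-1519/6360·τ³=91193/16960

  seg 0: a=4 b=1157/795 c=0 d=-1519/6360
  seg 1: a=5 b=-2243/1590 c=-1519/1060 d=181/318
  seg 2: a=1 b=-497/1590 c=2101/1060 d=-527/795
  seg 3: a=3 b=-539/1590 c=-423/212 d=463/795
  seg 4: a=-1 b=-2117/1590 c=1589/1060 d=-1589/9540
S(3/2) = 91193/16960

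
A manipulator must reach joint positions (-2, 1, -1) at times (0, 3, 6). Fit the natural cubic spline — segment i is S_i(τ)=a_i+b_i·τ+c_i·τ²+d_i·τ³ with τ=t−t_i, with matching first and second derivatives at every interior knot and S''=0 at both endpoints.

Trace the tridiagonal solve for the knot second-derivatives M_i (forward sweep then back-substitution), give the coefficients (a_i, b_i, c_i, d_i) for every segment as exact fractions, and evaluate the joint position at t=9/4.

Δ: Δ0=1, Δ1=-2/3
row 1: diag=12, rhs=-10; c'=1/4, d'=-5/6
back: M1=-5/6
M: M0=0, M1=-5/6, M2=0
seg 0: a=-2, c=M0/2=0, d=(M1−M0)/(6·3)=-5/108, b=Δ0−h0·(2M0+M1)/6=17/12
seg 1: a=1, c=M1/2=-5/12, d=(M2−M1)/(6·3)=5/108, b=Δ1−h1·(2M1+M2)/6=1/6
t_q=9/4 → seg 0, τ=9/4; S=-2+17/12·τ+0·τ²+-5/108·τ³=169/256

  seg 0: a=-2 b=17/12 c=0 d=-5/108
  seg 1: a=1 b=1/6 c=-5/12 d=5/108
S(9/4) = 169/256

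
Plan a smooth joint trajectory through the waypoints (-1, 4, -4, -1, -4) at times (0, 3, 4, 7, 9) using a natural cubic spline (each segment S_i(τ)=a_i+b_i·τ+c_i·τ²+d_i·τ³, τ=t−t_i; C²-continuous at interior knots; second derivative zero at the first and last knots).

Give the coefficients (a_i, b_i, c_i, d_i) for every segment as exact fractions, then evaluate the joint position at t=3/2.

Δ: Δ0=5/3, Δ1=-8, Δ2=1, Δ3=-3/2
row 1: diag=8, rhs=-58; c'=1/8, d'=-29/4
row 2: denom=8−1·1/8=63/8; d'=(54−1·-29/4)/(63/8)=70/9
row 3: denom=10−3·8/21=62/7; d'=(-15−3·70/9)/(62/7)=-805/186
back: M3=-805/186
back: M2=70/9−8/21·-805/186=2630/279
back: M1=-29/4−1/8·2630/279=-4703/558
M: M0=0, M1=-4703/558, M2=2630/279, M3=-805/186, M4=0
seg 0: a=-1, c=M0/2=0, d=(M1−M0)/(6·3)=-4703/10044, b=Δ0−h0·(2M0+M1)/6=6563/1116
seg 1: a=4, c=M1/2=-4703/1116, d=(M2−M1)/(6·1)=369/124, b=Δ1−h1·(2M1+M2)/6=-3773/558
seg 2: a=-4, c=M2/2=1315/279, d=(M3−M2)/(6·3)=-7675/10044, b=Δ2−h2·(2M2+M3)/6=-6989/1116
seg 3: a=-1, c=M3/2=-805/372, d=(M4−M3)/(6·2)=805/2232, b=Δ3−h3·(2M3+M4)/6=773/558
t_q=3/2 → seg 0, τ=3/2; S=-1+6563/1116·τ+0·τ²+-4703/10044·τ³=6191/992

  seg 0: a=-1 b=6563/1116 c=0 d=-4703/10044
  seg 1: a=4 b=-3773/558 c=-4703/1116 d=369/124
  seg 2: a=-4 b=-6989/1116 c=1315/279 d=-7675/10044
  seg 3: a=-1 b=773/558 c=-805/372 d=805/2232
S(3/2) = 6191/992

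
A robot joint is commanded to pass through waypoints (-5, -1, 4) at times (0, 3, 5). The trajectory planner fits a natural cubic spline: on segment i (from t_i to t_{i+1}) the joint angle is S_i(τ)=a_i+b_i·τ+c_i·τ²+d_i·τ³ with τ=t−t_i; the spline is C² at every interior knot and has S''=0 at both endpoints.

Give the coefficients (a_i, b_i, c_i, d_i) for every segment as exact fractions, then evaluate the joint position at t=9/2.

Δ: Δ0=4/3, Δ1=5/2
row 1: diag=10, rhs=7; c'=1/5, d'=7/10
back: M1=7/10
M: M0=0, M1=7/10, M2=0
seg 0: a=-5, c=M0/2=0, d=(M1−M0)/(6·3)=7/180, b=Δ0−h0·(2M0+M1)/6=59/60
seg 1: a=-1, c=M1/2=7/20, d=(M2−M1)/(6·2)=-7/120, b=Δ1−h1·(2M1+M2)/6=61/30
t_q=9/2 → seg 1, τ=3/2; S=-1+61/30·τ+7/20·τ²+-7/120·τ³=169/64

  seg 0: a=-5 b=59/60 c=0 d=7/180
  seg 1: a=-1 b=61/30 c=7/20 d=-7/120
S(9/2) = 169/64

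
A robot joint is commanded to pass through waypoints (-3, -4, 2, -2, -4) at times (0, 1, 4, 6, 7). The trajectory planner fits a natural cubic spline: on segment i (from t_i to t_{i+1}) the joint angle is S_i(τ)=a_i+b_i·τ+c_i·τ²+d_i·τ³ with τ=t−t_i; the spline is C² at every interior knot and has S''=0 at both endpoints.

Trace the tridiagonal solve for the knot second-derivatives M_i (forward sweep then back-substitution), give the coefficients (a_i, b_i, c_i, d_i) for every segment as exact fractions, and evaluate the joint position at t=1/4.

  seg 0: a=-3 b=-317/197 c=0 d=120/197
  seg 1: a=-4 b=43/197 c=360/197 d=-81/197
  seg 2: a=2 b=16/197 c=-369/197 d=82/197
  seg 3: a=-2 b=-476/197 c=123/197 d=-41/197
S(1/4) = -5347/1576

Δ: Δ0=-1, Δ1=2, Δ2=-2, Δ3=-2
row 1: diag=8, rhs=18; c'=3/8, d'=9/4
row 2: denom=10−3·3/8=71/8; d'=(-24−3·9/4)/(71/8)=-246/71
row 3: denom=6−2·16/71=394/71; d'=(0−2·-246/71)/(394/71)=246/197
back: M3=246/197
back: M2=-246/71−16/71·246/197=-738/197
back: M1=9/4−3/8·-738/197=720/197
M: M0=0, M1=720/197, M2=-738/197, M3=246/197, M4=0
seg 0: a=-3, c=M0/2=0, d=(M1−M0)/(6·1)=120/197, b=Δ0−h0·(2M0+M1)/6=-317/197
seg 1: a=-4, c=M1/2=360/197, d=(M2−M1)/(6·3)=-81/197, b=Δ1−h1·(2M1+M2)/6=43/197
seg 2: a=2, c=M2/2=-369/197, d=(M3−M2)/(6·2)=82/197, b=Δ2−h2·(2M2+M3)/6=16/197
seg 3: a=-2, c=M3/2=123/197, d=(M4−M3)/(6·1)=-41/197, b=Δ3−h3·(2M3+M4)/6=-476/197
t_q=1/4 → seg 0, τ=1/4; S=-3+-317/197·τ+0·τ²+120/197·τ³=-5347/1576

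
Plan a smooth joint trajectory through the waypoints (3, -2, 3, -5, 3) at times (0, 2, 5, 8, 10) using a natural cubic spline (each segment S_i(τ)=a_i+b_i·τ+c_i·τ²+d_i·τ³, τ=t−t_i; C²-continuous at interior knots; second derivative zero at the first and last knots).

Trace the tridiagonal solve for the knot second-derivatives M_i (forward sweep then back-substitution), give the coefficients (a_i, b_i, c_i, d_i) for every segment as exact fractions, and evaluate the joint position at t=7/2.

Δ: Δ0=-5/2, Δ1=5/3, Δ2=-8/3, Δ3=4
row 1: diag=10, rhs=25; c'=3/10, d'=5/2
row 2: denom=12−3·3/10=111/10; d'=(-26−3·5/2)/(111/10)=-335/111
row 3: denom=10−3·10/37=340/37; d'=(40−3·-335/111)/(340/37)=363/68
back: M3=363/68
back: M2=-335/111−10/37·363/68=-455/102
back: M1=5/2−3/10·-455/102=261/68
M: M0=0, M1=261/68, M2=-455/102, M3=363/68, M4=0
seg 0: a=3, c=M0/2=0, d=(M1−M0)/(6·2)=87/272, b=Δ0−h0·(2M0+M1)/6=-257/68
seg 1: a=-2, c=M1/2=261/136, d=(M2−M1)/(6·3)=-1693/3672, b=Δ1−h1·(2M1+M2)/6=1/17
seg 2: a=3, c=M2/2=-455/204, d=(M3−M2)/(6·3)=1999/3672, b=Δ2−h2·(2M2+M3)/6=-7/8
seg 3: a=-5, c=M3/2=363/136, d=(M4−M3)/(6·2)=-121/272, b=Δ3−h3·(2M3+M4)/6=15/34
t_q=7/2 → seg 1, τ=3/2; S=-2+1/17·τ+261/136·τ²+-1693/3672·τ³=925/1088

  seg 0: a=3 b=-257/68 c=0 d=87/272
  seg 1: a=-2 b=1/17 c=261/136 d=-1693/3672
  seg 2: a=3 b=-7/8 c=-455/204 d=1999/3672
  seg 3: a=-5 b=15/34 c=363/136 d=-121/272
S(7/2) = 925/1088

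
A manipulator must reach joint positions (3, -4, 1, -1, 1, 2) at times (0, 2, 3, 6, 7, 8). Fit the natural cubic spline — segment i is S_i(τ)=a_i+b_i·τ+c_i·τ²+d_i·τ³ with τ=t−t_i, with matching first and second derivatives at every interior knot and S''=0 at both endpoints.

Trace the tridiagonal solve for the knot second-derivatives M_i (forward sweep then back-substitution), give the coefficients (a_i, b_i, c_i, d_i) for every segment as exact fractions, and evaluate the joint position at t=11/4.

Δ: Δ0=-7/2, Δ1=5, Δ2=-2/3, Δ3=2, Δ4=1
row 1: diag=6, rhs=51; c'=1/6, d'=17/2
row 2: denom=8−1·1/6=47/6; d'=(-34−1·17/2)/(47/6)=-255/47
row 3: denom=8−3·18/47=322/47; d'=(16−3·-255/47)/(322/47)=1517/322
row 4: denom=4−1·47/322=1241/322; d'=(-6−1·1517/322)/(1241/322)=-3449/1241
back: M4=-3449/1241
back: M3=1517/322−47/322·-3449/1241=6350/1241
back: M2=-255/47−18/47·6350/1241=-9165/1241
back: M1=17/2−1/6·-9165/1241=12076/1241
M: M0=0, M1=12076/1241, M2=-9165/1241, M3=6350/1241, M4=-3449/1241, M5=0
seg 0: a=3, c=M0/2=0, d=(M1−M0)/(6·2)=3019/3723, b=Δ0−h0·(2M0+M1)/6=-50213/7446
seg 1: a=-4, c=M1/2=6038/1241, d=(M2−M1)/(6·1)=-21241/7446, b=Δ1−h1·(2M1+M2)/6=22243/7446
seg 2: a=1, c=M2/2=-9165/2482, d=(M3−M2)/(6·3)=15515/22338, b=Δ2−h2·(2M2+M3)/6=15488/3723
seg 3: a=-1, c=M3/2=3175/1241, d=(M4−M3)/(6·1)=-9799/7446, b=Δ3−h3·(2M3+M4)/6=5641/7446
seg 4: a=1, c=M4/2=-3449/2482, d=(M5−M4)/(6·1)=3449/7446, b=Δ4−h4·(2M4+M5)/6=7172/3723
t_q=11/4 → seg 1, τ=3/4; S=-4+22243/7446·τ+6038/1241·τ²+-21241/7446·τ³=-35937/158848

  seg 0: a=3 b=-50213/7446 c=0 d=3019/3723
  seg 1: a=-4 b=22243/7446 c=6038/1241 d=-21241/7446
  seg 2: a=1 b=15488/3723 c=-9165/2482 d=15515/22338
  seg 3: a=-1 b=5641/7446 c=3175/1241 d=-9799/7446
  seg 4: a=1 b=7172/3723 c=-3449/2482 d=3449/7446
S(11/4) = -35937/158848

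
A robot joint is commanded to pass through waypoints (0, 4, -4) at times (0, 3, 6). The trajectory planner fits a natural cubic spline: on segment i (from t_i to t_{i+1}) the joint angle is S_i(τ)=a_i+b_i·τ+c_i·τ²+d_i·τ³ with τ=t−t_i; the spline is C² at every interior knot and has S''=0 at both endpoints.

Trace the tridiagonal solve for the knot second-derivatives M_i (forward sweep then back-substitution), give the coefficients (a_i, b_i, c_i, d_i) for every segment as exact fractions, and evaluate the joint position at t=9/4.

Δ: Δ0=4/3, Δ1=-8/3
row 1: diag=12, rhs=-24; c'=1/4, d'=-2
back: M1=-2
M: M0=0, M1=-2, M2=0
seg 0: a=0, c=M0/2=0, d=(M1−M0)/(6·3)=-1/9, b=Δ0−h0·(2M0+M1)/6=7/3
seg 1: a=4, c=M1/2=-1, d=(M2−M1)/(6·3)=1/9, b=Δ1−h1·(2M1+M2)/6=-2/3
t_q=9/4 → seg 0, τ=9/4; S=0+7/3·τ+0·τ²+-1/9·τ³=255/64

  seg 0: a=0 b=7/3 c=0 d=-1/9
  seg 1: a=4 b=-2/3 c=-1 d=1/9
S(9/4) = 255/64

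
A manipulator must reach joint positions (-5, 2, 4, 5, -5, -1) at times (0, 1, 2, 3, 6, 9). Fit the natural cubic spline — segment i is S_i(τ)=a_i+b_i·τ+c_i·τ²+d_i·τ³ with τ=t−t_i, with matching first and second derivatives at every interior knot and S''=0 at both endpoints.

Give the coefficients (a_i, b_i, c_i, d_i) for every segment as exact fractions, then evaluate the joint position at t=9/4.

  seg 0: a=-5 b=3486/419 c=0 d=-553/419
  seg 1: a=2 b=1827/419 c=-1659/419 d=670/419
  seg 2: a=4 b=519/419 c=351/419 d=-451/419
  seg 3: a=5 b=-132/419 c=-1002/419 d=5224/11313
  seg 4: a=-5 b=-920/419 c=2218/1257 d=-2218/11313
S(9/4) = 116521/26816

Δ: Δ0=7, Δ1=2, Δ2=1, Δ3=-10/3, Δ4=4/3
row 1: diag=4, rhs=-30; c'=1/4, d'=-15/2
row 2: denom=4−1·1/4=15/4; d'=(-6−1·-15/2)/(15/4)=2/5
row 3: denom=8−1·4/15=116/15; d'=(-26−1·2/5)/(116/15)=-99/29
row 4: denom=12−3·45/116=1257/116; d'=(28−3·-99/29)/(1257/116)=4436/1257
back: M4=4436/1257
back: M3=-99/29−45/116·4436/1257=-2004/419
back: M2=2/5−4/15·-2004/419=702/419
back: M1=-15/2−1/4·702/419=-3318/419
M: M0=0, M1=-3318/419, M2=702/419, M3=-2004/419, M4=4436/1257, M5=0
seg 0: a=-5, c=M0/2=0, d=(M1−M0)/(6·1)=-553/419, b=Δ0−h0·(2M0+M1)/6=3486/419
seg 1: a=2, c=M1/2=-1659/419, d=(M2−M1)/(6·1)=670/419, b=Δ1−h1·(2M1+M2)/6=1827/419
seg 2: a=4, c=M2/2=351/419, d=(M3−M2)/(6·1)=-451/419, b=Δ2−h2·(2M2+M3)/6=519/419
seg 3: a=5, c=M3/2=-1002/419, d=(M4−M3)/(6·3)=5224/11313, b=Δ3−h3·(2M3+M4)/6=-132/419
seg 4: a=-5, c=M4/2=2218/1257, d=(M5−M4)/(6·3)=-2218/11313, b=Δ4−h4·(2M4+M5)/6=-920/419
t_q=9/4 → seg 2, τ=1/4; S=4+519/419·τ+351/419·τ²+-451/419·τ³=116521/26816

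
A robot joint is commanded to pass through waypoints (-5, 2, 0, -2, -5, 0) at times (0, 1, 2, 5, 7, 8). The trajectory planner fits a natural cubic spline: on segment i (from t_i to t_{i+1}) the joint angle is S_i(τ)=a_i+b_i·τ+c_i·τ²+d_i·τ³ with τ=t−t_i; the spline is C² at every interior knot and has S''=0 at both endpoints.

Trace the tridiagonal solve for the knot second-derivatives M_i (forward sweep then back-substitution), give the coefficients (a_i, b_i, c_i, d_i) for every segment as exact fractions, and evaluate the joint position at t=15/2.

Δ: Δ0=7, Δ1=-2, Δ2=-2/3, Δ3=-3/2, Δ4=5
row 1: diag=4, rhs=-54; c'=1/4, d'=-27/2
row 2: denom=8−1·1/4=31/4; d'=(8−1·-27/2)/(31/4)=86/31
row 3: denom=10−3·12/31=274/31; d'=(-5−3·86/31)/(274/31)=-413/274
row 4: denom=6−2·31/137=760/137; d'=(39−2·-413/274)/(760/137)=1439/190
back: M4=1439/190
back: M3=-413/274−31/137·1439/190=-306/95
back: M2=86/31−12/31·-306/95=382/95
back: M1=-27/2−1/4·382/95=-1378/95
M: M0=0, M1=-1378/95, M2=382/95, M3=-306/95, M4=1439/190, M5=0
seg 0: a=-5, c=M0/2=0, d=(M1−M0)/(6·1)=-689/285, b=Δ0−h0·(2M0+M1)/6=2684/285
seg 1: a=2, c=M1/2=-689/95, d=(M2−M1)/(6·1)=176/57, b=Δ1−h1·(2M1+M2)/6=617/285
seg 2: a=0, c=M2/2=191/95, d=(M3−M2)/(6·3)=-344/855, b=Δ2−h2·(2M2+M3)/6=-877/285
seg 3: a=-2, c=M3/2=-153/95, d=(M4−M3)/(6·2)=2051/2280, b=Δ3−h3·(2M3+M4)/6=-107/57
seg 4: a=-5, c=M4/2=1439/380, d=(M5−M4)/(6·1)=-1439/1140, b=Δ4−h4·(2M4+M5)/6=1411/570
t_q=15/2 → seg 4, τ=1/2; S=-5+1411/570·τ+1439/380·τ²+-1439/1140·τ³=-9039/3040

  seg 0: a=-5 b=2684/285 c=0 d=-689/285
  seg 1: a=2 b=617/285 c=-689/95 d=176/57
  seg 2: a=0 b=-877/285 c=191/95 d=-344/855
  seg 3: a=-2 b=-107/57 c=-153/95 d=2051/2280
  seg 4: a=-5 b=1411/570 c=1439/380 d=-1439/1140
S(15/2) = -9039/3040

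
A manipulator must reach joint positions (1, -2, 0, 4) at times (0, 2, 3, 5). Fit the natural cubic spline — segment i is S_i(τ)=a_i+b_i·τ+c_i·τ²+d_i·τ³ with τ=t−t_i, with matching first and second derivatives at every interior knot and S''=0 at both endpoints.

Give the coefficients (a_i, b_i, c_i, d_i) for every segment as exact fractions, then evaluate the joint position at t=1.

  seg 0: a=1 b=-27/10 c=0 d=3/10
  seg 1: a=-2 b=9/10 c=9/5 d=-7/10
  seg 2: a=0 b=12/5 c=-3/10 d=1/20
S(1) = -7/5

Δ: Δ0=-3/2, Δ1=2, Δ2=2
row 1: diag=6, rhs=21; c'=1/6, d'=7/2
row 2: denom=6−1·1/6=35/6; d'=(0−1·7/2)/(35/6)=-3/5
back: M2=-3/5
back: M1=7/2−1/6·-3/5=18/5
M: M0=0, M1=18/5, M2=-3/5, M3=0
seg 0: a=1, c=M0/2=0, d=(M1−M0)/(6·2)=3/10, b=Δ0−h0·(2M0+M1)/6=-27/10
seg 1: a=-2, c=M1/2=9/5, d=(M2−M1)/(6·1)=-7/10, b=Δ1−h1·(2M1+M2)/6=9/10
seg 2: a=0, c=M2/2=-3/10, d=(M3−M2)/(6·2)=1/20, b=Δ2−h2·(2M2+M3)/6=12/5
t_q=1 → seg 0, τ=1; S=1+-27/10·τ+0·τ²+3/10·τ³=-7/5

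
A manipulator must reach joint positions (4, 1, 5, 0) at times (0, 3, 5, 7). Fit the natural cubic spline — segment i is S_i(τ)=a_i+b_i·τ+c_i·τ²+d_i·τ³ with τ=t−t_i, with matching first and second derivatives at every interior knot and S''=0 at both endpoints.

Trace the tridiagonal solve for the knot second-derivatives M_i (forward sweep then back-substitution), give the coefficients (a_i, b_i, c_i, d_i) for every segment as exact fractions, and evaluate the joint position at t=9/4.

Δ: Δ0=-1, Δ1=2, Δ2=-5/2
row 1: diag=10, rhs=18; c'=1/5, d'=9/5
row 2: denom=8−2·1/5=38/5; d'=(-27−2·9/5)/(38/5)=-153/38
back: M2=-153/38
back: M1=9/5−1/5·-153/38=99/38
M: M0=0, M1=99/38, M2=-153/38, M3=0
seg 0: a=4, c=M0/2=0, d=(M1−M0)/(6·3)=11/76, b=Δ0−h0·(2M0+M1)/6=-175/76
seg 1: a=1, c=M1/2=99/76, d=(M2−M1)/(6·2)=-21/38, b=Δ1−h1·(2M1+M2)/6=61/38
seg 2: a=5, c=M2/2=-153/76, d=(M3−M2)/(6·2)=51/152, b=Δ2−h2·(2M2+M3)/6=7/38
t_q=9/4 → seg 0, τ=9/4; S=4+-175/76·τ+0·τ²+11/76·τ³=2275/4864

  seg 0: a=4 b=-175/76 c=0 d=11/76
  seg 1: a=1 b=61/38 c=99/76 d=-21/38
  seg 2: a=5 b=7/38 c=-153/76 d=51/152
S(9/4) = 2275/4864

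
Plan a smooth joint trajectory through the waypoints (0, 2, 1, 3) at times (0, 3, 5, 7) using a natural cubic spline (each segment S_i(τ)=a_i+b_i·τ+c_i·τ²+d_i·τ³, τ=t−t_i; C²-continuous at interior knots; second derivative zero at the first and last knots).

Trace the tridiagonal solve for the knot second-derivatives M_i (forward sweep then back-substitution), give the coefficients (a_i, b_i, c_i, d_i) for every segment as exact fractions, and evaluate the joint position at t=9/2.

Δ: Δ0=2/3, Δ1=-1/2, Δ2=1
row 1: diag=10, rhs=-7; c'=1/5, d'=-7/10
row 2: denom=8−2·1/5=38/5; d'=(9−2·-7/10)/(38/5)=26/19
back: M2=26/19
back: M1=-7/10−1/5·26/19=-37/38
M: M0=0, M1=-37/38, M2=26/19, M3=0
seg 0: a=0, c=M0/2=0, d=(M1−M0)/(6·3)=-37/684, b=Δ0−h0·(2M0+M1)/6=263/228
seg 1: a=2, c=M1/2=-37/76, d=(M2−M1)/(6·2)=89/456, b=Δ1−h1·(2M1+M2)/6=-35/114
seg 2: a=1, c=M2/2=13/19, d=(M3−M2)/(6·2)=-13/114, b=Δ2−h2·(2M2+M3)/6=5/57
t_q=9/2 → seg 1, τ=3/2; S=2+-35/114·τ+-37/76·τ²+89/456·τ³=1341/1216

  seg 0: a=0 b=263/228 c=0 d=-37/684
  seg 1: a=2 b=-35/114 c=-37/76 d=89/456
  seg 2: a=1 b=5/57 c=13/19 d=-13/114
S(9/2) = 1341/1216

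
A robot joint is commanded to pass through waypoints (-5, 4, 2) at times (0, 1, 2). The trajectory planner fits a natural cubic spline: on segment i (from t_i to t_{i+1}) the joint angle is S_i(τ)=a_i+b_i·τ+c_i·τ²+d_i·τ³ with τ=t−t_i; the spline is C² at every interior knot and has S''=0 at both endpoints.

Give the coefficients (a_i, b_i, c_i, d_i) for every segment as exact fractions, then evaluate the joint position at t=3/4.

Δ: Δ0=9, Δ1=-2
row 1: diag=4, rhs=-66; c'=1/4, d'=-33/2
back: M1=-33/2
M: M0=0, M1=-33/2, M2=0
seg 0: a=-5, c=M0/2=0, d=(M1−M0)/(6·1)=-11/4, b=Δ0−h0·(2M0+M1)/6=47/4
seg 1: a=4, c=M1/2=-33/4, d=(M2−M1)/(6·1)=11/4, b=Δ1−h1·(2M1+M2)/6=7/2
t_q=3/4 → seg 0, τ=3/4; S=-5+47/4·τ+0·τ²+-11/4·τ³=679/256

  seg 0: a=-5 b=47/4 c=0 d=-11/4
  seg 1: a=4 b=7/2 c=-33/4 d=11/4
S(3/4) = 679/256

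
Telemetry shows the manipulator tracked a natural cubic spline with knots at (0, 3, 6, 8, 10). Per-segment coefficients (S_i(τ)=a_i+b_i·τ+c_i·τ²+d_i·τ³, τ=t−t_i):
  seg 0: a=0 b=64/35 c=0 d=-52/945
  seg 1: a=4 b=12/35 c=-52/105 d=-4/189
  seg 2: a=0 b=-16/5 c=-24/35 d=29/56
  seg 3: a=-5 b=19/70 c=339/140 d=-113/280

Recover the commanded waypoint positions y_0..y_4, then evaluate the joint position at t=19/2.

y_0=0 y_1=4 y_2=0 y_3=-5 y_4=2
S(19/2) = -227/448

y_0 = S_0(0) = a_0 = 0
y_1 = S_1(0) = a_1 = 4
y_2 = S_2(0) = a_2 = 0
y_3 = S_3(0) = a_3 = -5
y_4 = S_3(2) = 2
t_q=19/2 is in segment 3 (τ=3/2); S_3(τ)=-227/448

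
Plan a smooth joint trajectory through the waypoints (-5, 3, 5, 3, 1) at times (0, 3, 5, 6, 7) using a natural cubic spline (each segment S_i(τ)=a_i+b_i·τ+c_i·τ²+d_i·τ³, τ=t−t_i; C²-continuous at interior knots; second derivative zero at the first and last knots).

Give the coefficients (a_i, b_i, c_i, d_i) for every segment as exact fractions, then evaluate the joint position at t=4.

Δ: Δ0=8/3, Δ1=1, Δ2=-2, Δ3=-2
row 1: diag=10, rhs=-10; c'=1/5, d'=-1
row 2: denom=6−2·1/5=28/5; d'=(-18−2·-1)/(28/5)=-20/7
row 3: denom=4−1·5/28=107/28; d'=(0−1·-20/7)/(107/28)=80/107
back: M3=80/107
back: M2=-20/7−5/28·80/107=-320/107
back: M1=-1−1/5·-320/107=-43/107
M: M0=0, M1=-43/107, M2=-320/107, M3=80/107, M4=0
seg 0: a=-5, c=M0/2=0, d=(M1−M0)/(6·3)=-43/1926, b=Δ0−h0·(2M0+M1)/6=1841/642
seg 1: a=3, c=M1/2=-43/214, d=(M2−M1)/(6·2)=-277/1284, b=Δ1−h1·(2M1+M2)/6=727/321
seg 2: a=5, c=M2/2=-160/107, d=(M3−M2)/(6·1)=200/321, b=Δ2−h2·(2M2+M3)/6=-362/321
seg 3: a=3, c=M3/2=40/107, d=(M4−M3)/(6·1)=-40/321, b=Δ3−h3·(2M3+M4)/6=-722/321
t_q=4 → seg 1, τ=1; S=3+727/321·τ+-43/214·τ²+-277/1284·τ³=2075/428

  seg 0: a=-5 b=1841/642 c=0 d=-43/1926
  seg 1: a=3 b=727/321 c=-43/214 d=-277/1284
  seg 2: a=5 b=-362/321 c=-160/107 d=200/321
  seg 3: a=3 b=-722/321 c=40/107 d=-40/321
S(4) = 2075/428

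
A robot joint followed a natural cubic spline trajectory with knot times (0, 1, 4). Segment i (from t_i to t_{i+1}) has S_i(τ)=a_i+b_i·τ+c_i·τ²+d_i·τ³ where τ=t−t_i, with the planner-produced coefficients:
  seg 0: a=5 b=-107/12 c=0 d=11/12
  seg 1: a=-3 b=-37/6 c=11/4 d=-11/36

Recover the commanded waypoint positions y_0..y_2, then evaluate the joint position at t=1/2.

y_0=5 y_1=-3 y_2=-5
S(1/2) = 21/32

y_0 = S_0(0) = a_0 = 5
y_1 = S_1(0) = a_1 = -3
y_2 = S_1(3) = -5
t_q=1/2 is in segment 0 (τ=1/2); S_0(τ)=21/32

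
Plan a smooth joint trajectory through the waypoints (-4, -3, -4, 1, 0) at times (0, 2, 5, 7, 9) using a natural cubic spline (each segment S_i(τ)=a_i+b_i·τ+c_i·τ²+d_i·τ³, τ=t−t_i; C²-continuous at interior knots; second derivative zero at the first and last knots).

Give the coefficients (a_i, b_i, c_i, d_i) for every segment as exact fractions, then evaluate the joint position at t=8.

  seg 0: a=-4 b=241/258 c=0 d=-14/129
  seg 1: a=-3 b=-95/258 c=-28/43 d=19/86
  seg 2: a=-4 b=218/129 c=115/86 d=-481/1032
  seg 3: a=1 b=373/258 c=-251/172 d=251/1032
S(8) = 423/344

Δ: Δ0=1/2, Δ1=-1/3, Δ2=5/2, Δ3=-1/2
row 1: diag=10, rhs=-5; c'=3/10, d'=-1/2
row 2: denom=10−3·3/10=91/10; d'=(17−3·-1/2)/(91/10)=185/91
row 3: denom=8−2·20/91=688/91; d'=(-18−2·185/91)/(688/91)=-251/86
back: M3=-251/86
back: M2=185/91−20/91·-251/86=115/43
back: M1=-1/2−3/10·115/43=-56/43
M: M0=0, M1=-56/43, M2=115/43, M3=-251/86, M4=0
seg 0: a=-4, c=M0/2=0, d=(M1−M0)/(6·2)=-14/129, b=Δ0−h0·(2M0+M1)/6=241/258
seg 1: a=-3, c=M1/2=-28/43, d=(M2−M1)/(6·3)=19/86, b=Δ1−h1·(2M1+M2)/6=-95/258
seg 2: a=-4, c=M2/2=115/86, d=(M3−M2)/(6·2)=-481/1032, b=Δ2−h2·(2M2+M3)/6=218/129
seg 3: a=1, c=M3/2=-251/172, d=(M4−M3)/(6·2)=251/1032, b=Δ3−h3·(2M3+M4)/6=373/258
t_q=8 → seg 3, τ=1; S=1+373/258·τ+-251/172·τ²+251/1032·τ³=423/344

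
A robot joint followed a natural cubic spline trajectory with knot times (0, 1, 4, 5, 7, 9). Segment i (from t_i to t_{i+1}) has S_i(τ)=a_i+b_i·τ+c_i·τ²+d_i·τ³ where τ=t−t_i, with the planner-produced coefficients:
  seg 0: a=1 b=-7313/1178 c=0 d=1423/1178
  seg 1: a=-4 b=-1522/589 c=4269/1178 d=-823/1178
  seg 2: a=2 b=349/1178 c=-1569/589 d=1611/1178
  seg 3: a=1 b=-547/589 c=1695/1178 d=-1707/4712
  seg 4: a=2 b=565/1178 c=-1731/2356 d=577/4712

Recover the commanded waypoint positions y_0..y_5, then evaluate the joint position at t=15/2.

y_0=1 y_1=-4 y_2=2 y_3=1 y_4=2 y_5=1
S(15/2) = 78085/37696

y_0 = S_0(0) = a_0 = 1
y_1 = S_1(0) = a_1 = -4
y_2 = S_2(0) = a_2 = 2
y_3 = S_3(0) = a_3 = 1
y_4 = S_4(0) = a_4 = 2
y_5 = S_4(2) = 1
t_q=15/2 is in segment 4 (τ=1/2); S_4(τ)=78085/37696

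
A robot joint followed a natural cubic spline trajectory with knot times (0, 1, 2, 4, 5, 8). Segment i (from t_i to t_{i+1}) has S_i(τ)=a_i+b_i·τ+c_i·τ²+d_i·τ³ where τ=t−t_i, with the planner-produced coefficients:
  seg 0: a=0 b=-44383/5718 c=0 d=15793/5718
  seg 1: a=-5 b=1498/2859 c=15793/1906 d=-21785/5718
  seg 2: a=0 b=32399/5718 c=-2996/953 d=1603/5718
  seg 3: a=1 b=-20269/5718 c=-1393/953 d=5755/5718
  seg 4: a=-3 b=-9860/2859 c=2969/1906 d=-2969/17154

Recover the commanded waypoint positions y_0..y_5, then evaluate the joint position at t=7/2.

y_0 = S_0(0) = a_0 = 0
y_1 = S_1(0) = a_1 = -5
y_2 = S_2(0) = a_2 = 0
y_3 = S_3(0) = a_3 = 1
y_4 = S_4(0) = a_4 = -3
y_5 = S_4(3) = -4
t_q=7/2 is in segment 2 (τ=3/2); S_2(τ)=36167/15248

y_0=0 y_1=-5 y_2=0 y_3=1 y_4=-3 y_5=-4
S(7/2) = 36167/15248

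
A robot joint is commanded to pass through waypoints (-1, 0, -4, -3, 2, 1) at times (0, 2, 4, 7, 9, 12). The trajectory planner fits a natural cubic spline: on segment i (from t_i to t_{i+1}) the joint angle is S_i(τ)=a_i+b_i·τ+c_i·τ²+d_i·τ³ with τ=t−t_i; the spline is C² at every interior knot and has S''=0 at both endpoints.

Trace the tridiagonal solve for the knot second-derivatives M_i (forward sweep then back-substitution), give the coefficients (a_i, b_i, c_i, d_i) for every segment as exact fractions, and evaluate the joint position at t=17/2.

Δ: Δ0=1/2, Δ1=-2, Δ2=1/3, Δ3=5/2, Δ4=-1/3
row 1: diag=8, rhs=-15; c'=1/4, d'=-15/8
row 2: denom=10−2·1/4=19/2; d'=(14−2·-15/8)/(19/2)=71/38
row 3: denom=10−3·6/19=172/19; d'=(13−3·71/38)/(172/19)=281/344
row 4: denom=10−2·19/86=411/43; d'=(-17−2·281/344)/(411/43)=-3205/1644
back: M4=-3205/1644
back: M3=281/344−19/86·-3205/1644=2051/1644
back: M2=71/38−6/19·2051/1644=202/137
back: M1=-15/8−1/4·202/137=-2459/1096
M: M0=0, M1=-2459/1096, M2=202/137, M3=2051/1644, M4=-3205/1644, M5=0
seg 0: a=-1, c=M0/2=0, d=(M1−M0)/(6·2)=-2459/13152, b=Δ0−h0·(2M0+M1)/6=4103/3288
seg 1: a=0, c=M1/2=-2459/2192, d=(M2−M1)/(6·2)=4075/13152, b=Δ1−h1·(2M1+M2)/6=-1637/1644
seg 2: a=-4, c=M2/2=101/137, d=(M3−M2)/(6·3)=-373/29592, b=Δ2−h2·(2M2+M3)/6=-5803/3288
seg 3: a=-3, c=M3/2=2051/3288, d=(M4−M3)/(6·2)=-73/274, b=Δ3−h3·(2M3+M4)/6=3811/1644
seg 4: a=2, c=M4/2=-3205/3288, d=(M5−M4)/(6·3)=3205/29592, b=Δ4−h4·(2M4+M5)/6=2657/1644
t_q=17/2 → seg 3, τ=3/2; S=-3+3811/1644·τ+2051/3288·τ²+-73/274·τ³=4303/4384

  seg 0: a=-1 b=4103/3288 c=0 d=-2459/13152
  seg 1: a=0 b=-1637/1644 c=-2459/2192 d=4075/13152
  seg 2: a=-4 b=-5803/3288 c=101/137 d=-373/29592
  seg 3: a=-3 b=3811/1644 c=2051/3288 d=-73/274
  seg 4: a=2 b=2657/1644 c=-3205/3288 d=3205/29592
S(17/2) = 4303/4384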